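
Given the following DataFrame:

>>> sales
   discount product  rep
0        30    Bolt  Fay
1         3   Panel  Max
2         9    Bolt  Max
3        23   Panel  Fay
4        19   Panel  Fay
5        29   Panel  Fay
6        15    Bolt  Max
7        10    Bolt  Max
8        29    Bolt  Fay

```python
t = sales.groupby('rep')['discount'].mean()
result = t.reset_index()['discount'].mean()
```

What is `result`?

17.625

group by rep, mean of discount:
rep
Fay    26.00
Max     9.25
Name: discount, dtype: float64
reset_index():
   rep  discount
0  Fay     26.00
1  Max      9.25
Then the mean of column 'discount': 17.625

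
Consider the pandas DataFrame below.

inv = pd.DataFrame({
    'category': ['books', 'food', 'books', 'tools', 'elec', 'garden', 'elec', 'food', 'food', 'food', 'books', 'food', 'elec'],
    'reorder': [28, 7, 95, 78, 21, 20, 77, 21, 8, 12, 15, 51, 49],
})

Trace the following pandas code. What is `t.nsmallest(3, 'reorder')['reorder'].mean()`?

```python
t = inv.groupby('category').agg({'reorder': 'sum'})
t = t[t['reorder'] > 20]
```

105.0

group by category, sum of reorder:
          reorder
category         
books         138
elec          147
food           99
garden         20
tools          78
filter rows where reorder > 20:
          reorder
category         
books         138
elec          147
food           99
tools          78
take 3 rows with smallest reorder:
          reorder
category         
tools          78
food           99
books         138
Taking the mean of column 'reorder' gives 105.0.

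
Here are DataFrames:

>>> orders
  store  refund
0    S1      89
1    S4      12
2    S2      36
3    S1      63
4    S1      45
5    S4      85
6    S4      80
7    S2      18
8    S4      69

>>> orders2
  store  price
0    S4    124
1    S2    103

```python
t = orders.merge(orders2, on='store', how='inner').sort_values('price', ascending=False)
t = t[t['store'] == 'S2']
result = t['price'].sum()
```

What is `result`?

merge on 'store' (how='inner') → 6 rows:
  store  refund  price
0    S4      12    124
1    S2      36    103
2    S4      85    124
3    S4      80    124
4    S2      18    103
5    S4      69    124
sort by price descending:
  store  refund  price
0    S4      12    124
2    S4      85    124
3    S4      80    124
5    S4      69    124
1    S2      36    103
4    S2      18    103
filter rows where store == 'S2':
  store  refund  price
1    S2      36    103
4    S2      18    103
Taking the sum of column 'price' gives 206.

206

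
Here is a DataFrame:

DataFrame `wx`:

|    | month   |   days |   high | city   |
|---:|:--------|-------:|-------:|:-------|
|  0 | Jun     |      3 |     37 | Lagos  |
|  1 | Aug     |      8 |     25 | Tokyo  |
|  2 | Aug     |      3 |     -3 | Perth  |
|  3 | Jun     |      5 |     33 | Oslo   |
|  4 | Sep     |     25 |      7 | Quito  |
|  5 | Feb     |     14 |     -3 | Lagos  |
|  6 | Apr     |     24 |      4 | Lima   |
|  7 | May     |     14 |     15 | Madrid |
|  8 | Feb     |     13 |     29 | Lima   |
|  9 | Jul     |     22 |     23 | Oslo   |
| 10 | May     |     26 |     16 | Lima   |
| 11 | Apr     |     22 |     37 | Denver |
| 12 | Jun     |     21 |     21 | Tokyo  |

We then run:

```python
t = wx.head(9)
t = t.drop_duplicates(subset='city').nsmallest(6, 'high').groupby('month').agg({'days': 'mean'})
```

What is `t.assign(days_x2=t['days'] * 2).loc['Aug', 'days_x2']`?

take first 9 rows:
  month  days  high    city
0   Jun     3    37   Lagos
1   Aug     8    25   Tokyo
2   Aug     3    -3   Perth
3   Jun     5    33    Oslo
4   Sep    25     7   Quito
5   Feb    14    -3   Lagos
6   Apr    24     4    Lima
7   May    14    15  Madrid
8   Feb    13    29    Lima
drop duplicate city (keep=first):
  month  days  high    city
0   Jun     3    37   Lagos
1   Aug     8    25   Tokyo
2   Aug     3    -3   Perth
3   Jun     5    33    Oslo
4   Sep    25     7   Quito
6   Apr    24     4    Lima
7   May    14    15  Madrid
take 6 rows with smallest high:
  month  days  high    city
2   Aug     3    -3   Perth
6   Apr    24     4    Lima
4   Sep    25     7   Quito
7   May    14    15  Madrid
1   Aug     8    25   Tokyo
3   Jun     5    33    Oslo
group by month, mean of days:
       days
month      
Apr    24.0
Aug     5.5
Jun     5.0
May    14.0
Sep    25.0
add column days_x2 = t['days'] * 2:
       days  days_x2
month               
Apr    24.0     48.0
Aug     5.5     11.0
Jun     5.0     10.0
May    14.0     28.0
Sep    25.0     50.0
Hence 11.0.

11.0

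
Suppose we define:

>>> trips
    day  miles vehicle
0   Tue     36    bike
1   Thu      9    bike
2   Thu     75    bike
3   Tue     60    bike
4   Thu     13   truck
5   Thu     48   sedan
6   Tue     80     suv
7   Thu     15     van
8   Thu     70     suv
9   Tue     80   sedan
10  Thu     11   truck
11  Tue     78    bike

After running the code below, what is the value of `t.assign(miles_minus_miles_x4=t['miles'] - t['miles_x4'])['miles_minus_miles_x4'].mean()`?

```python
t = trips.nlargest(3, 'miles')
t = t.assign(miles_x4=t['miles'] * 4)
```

take 3 rows with largest miles:
    day  miles vehicle
6   Tue     80     suv
9   Tue     80   sedan
11  Tue     78    bike
add column miles_x4 = t['miles'] * 4:
    day  miles vehicle  miles_x4
6   Tue     80     suv       320
9   Tue     80   sedan       320
11  Tue     78    bike       312
add column miles_minus_miles_x4 = t['miles'] - t['miles_x4']:
    day  miles vehicle  miles_x4  miles_minus_miles_x4
6   Tue     80     suv       320                  -240
9   Tue     80   sedan       320                  -240
11  Tue     78    bike       312                  -234

-238.0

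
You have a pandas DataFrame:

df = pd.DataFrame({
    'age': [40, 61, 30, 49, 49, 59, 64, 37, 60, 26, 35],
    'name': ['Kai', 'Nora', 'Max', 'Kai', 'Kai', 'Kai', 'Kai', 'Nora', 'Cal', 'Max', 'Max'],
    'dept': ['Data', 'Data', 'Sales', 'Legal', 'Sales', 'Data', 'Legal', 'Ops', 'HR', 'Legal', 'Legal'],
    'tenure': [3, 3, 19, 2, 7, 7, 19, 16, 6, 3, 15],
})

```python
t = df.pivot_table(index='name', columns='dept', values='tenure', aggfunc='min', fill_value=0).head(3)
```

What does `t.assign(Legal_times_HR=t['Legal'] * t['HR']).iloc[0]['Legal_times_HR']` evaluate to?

0

pivot: rows=name, cols=dept, min(tenure):
dept  Data  HR  Legal  Ops  Sales
name                             
Cal      0   6      0    0      0
Kai      3   0      2    0      7
Max      0   0      3    0     19
Nora     3   0      0   16      0
take first 3 rows:
dept  Data  HR  Legal  Ops  Sales
name                             
Cal      0   6      0    0      0
Kai      3   0      2    0      7
Max      0   0      3    0     19
add column Legal_times_HR = t['Legal'] * t['HR']:
dept  Data  HR  Legal  Ops  Sales  Legal_times_HR
name                                             
Cal      0   6      0    0      0               0
Kai      3   0      2    0      7               0
Max      0   0      3    0     19               0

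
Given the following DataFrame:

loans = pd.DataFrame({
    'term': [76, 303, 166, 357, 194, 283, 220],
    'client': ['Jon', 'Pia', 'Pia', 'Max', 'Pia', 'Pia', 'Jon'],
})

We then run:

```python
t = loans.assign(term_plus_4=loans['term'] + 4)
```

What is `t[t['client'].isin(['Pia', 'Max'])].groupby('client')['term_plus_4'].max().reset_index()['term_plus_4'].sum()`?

add column term_plus_4 = loans['term'] + 4:
   term client  term_plus_4
0    76    Jon           80
1   303    Pia          307
2   166    Pia          170
3   357    Max          361
4   194    Pia          198
5   283    Pia          287
6   220    Jon          224
filter rows where client in ['Pia', 'Max']:
   term client  term_plus_4
1   303    Pia          307
2   166    Pia          170
3   357    Max          361
4   194    Pia          198
5   283    Pia          287
group by client, max of term_plus_4:
client
Max    361
Pia    307
Name: term_plus_4, dtype: int64
reset_index():
  client  term_plus_4
0    Max          361
1    Pia          307
Then the sum of column 'term_plus_4': 668

668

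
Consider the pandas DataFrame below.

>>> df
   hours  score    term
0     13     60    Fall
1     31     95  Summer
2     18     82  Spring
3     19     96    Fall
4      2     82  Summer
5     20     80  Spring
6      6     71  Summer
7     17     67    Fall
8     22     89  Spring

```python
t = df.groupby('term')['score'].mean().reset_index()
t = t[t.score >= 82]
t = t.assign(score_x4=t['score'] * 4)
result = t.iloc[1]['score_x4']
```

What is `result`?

330.666666667

group by term, mean of score:
term
Fall      74.333333
Spring    83.666667
Summer    82.666667
Name: score, dtype: float64
reset_index():
     term      score
0    Fall  74.333333
1  Spring  83.666667
2  Summer  82.666667
filter rows where score >= 82:
     term      score
1  Spring  83.666667
2  Summer  82.666667
add column score_x4 = t['score'] * 4:
     term      score    score_x4
1  Spring  83.666667  334.666667
2  Summer  82.666667  330.666667
Hence 330.666666667.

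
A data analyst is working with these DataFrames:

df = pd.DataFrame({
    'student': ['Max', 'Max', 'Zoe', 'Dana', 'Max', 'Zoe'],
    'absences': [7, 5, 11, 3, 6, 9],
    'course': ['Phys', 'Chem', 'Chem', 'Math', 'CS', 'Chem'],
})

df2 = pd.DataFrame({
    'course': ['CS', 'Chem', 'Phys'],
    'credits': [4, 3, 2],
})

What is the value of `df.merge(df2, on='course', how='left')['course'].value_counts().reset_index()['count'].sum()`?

merge on 'course' (how='left') → 6 rows:
  student  absences course  credits
0     Max         7   Phys      2.0
1     Max         5   Chem      3.0
2     Zoe        11   Chem      3.0
3    Dana         3   Math      NaN
4     Max         6     CS      4.0
5     Zoe         9   Chem      3.0
value_counts of course:
course
Chem    3
Phys    1
Math    1
CS      1
Name: count, dtype: int64
reset_index():
  course  count
0   Chem      3
1   Phys      1
2   Math      1
3     CS      1
sum of column 'count' → 6

6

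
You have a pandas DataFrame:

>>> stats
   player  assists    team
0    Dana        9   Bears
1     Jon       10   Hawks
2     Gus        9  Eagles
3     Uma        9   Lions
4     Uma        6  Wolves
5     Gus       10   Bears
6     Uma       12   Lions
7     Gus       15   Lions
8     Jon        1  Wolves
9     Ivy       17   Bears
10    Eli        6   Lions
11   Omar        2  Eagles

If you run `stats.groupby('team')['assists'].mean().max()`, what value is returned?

group by team, mean of assists:
team
Bears     12.0
Eagles     5.5
Hawks     10.0
Lions     10.5
Wolves     3.5
Name: assists, dtype: float64

12.0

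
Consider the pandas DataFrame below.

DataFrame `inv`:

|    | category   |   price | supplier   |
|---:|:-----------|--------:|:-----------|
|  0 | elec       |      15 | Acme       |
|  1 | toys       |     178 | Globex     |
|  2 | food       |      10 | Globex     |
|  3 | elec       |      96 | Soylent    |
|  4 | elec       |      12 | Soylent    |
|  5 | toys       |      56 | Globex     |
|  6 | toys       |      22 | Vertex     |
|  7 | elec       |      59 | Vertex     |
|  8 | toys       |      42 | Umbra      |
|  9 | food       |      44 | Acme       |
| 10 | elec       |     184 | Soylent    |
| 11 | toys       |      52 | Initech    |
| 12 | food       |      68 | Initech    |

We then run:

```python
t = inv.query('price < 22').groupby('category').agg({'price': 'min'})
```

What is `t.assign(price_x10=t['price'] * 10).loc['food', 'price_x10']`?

filter rows where price < 22:
  category  price supplier
0     elec     15     Acme
2     food     10   Globex
4     elec     12  Soylent
group by category, min of price:
          price
category       
elec         12
food         10
add column price_x10 = t['price'] * 10:
          price  price_x10
category                  
elec         12        120
food         10        100
The value at row 'food', column 'price_x10' is 100.

100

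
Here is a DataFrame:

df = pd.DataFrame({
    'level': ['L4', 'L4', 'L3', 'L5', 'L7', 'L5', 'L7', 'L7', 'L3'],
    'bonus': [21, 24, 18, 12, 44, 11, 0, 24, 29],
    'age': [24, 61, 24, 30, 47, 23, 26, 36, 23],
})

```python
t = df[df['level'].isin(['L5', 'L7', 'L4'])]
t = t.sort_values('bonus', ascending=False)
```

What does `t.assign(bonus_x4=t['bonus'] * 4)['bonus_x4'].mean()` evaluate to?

filter rows where level in ['L5', 'L7', 'L4']:
  level  bonus  age
0    L4     21   24
1    L4     24   61
3    L5     12   30
4    L7     44   47
5    L5     11   23
6    L7      0   26
7    L7     24   36
sort by bonus descending:
  level  bonus  age
4    L7     44   47
1    L4     24   61
7    L7     24   36
0    L4     21   24
3    L5     12   30
5    L5     11   23
6    L7      0   26
add column bonus_x4 = t['bonus'] * 4:
  level  bonus  age  bonus_x4
4    L7     44   47       176
1    L4     24   61        96
7    L7     24   36        96
0    L4     21   24        84
3    L5     12   30        48
5    L5     11   23        44
6    L7      0   26         0

77.7142857143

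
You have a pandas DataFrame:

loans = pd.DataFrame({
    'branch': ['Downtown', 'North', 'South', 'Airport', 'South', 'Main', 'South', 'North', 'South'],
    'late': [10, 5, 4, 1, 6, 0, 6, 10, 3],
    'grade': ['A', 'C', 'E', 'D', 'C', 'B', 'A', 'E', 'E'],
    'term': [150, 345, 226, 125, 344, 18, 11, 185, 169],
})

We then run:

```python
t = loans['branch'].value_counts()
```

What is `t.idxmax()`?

South

value_counts of branch:
branch
South       4
North       2
Downtown    1
Airport     1
Main        1
Name: count, dtype: int64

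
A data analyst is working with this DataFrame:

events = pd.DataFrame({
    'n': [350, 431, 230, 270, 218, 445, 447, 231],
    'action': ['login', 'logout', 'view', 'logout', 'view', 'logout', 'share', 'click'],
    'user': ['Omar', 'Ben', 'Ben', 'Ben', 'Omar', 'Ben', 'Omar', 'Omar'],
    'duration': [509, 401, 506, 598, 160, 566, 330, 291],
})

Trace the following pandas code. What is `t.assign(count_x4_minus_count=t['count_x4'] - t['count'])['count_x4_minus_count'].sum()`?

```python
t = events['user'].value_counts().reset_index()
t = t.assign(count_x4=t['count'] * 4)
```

value_counts of user:
user
Omar    4
Ben     4
Name: count, dtype: int64
reset_index():
   user  count
0  Omar      4
1   Ben      4
add column count_x4 = t['count'] * 4:
   user  count  count_x4
0  Omar      4        16
1   Ben      4        16
add column count_x4_minus_count = t['count_x4'] - t['count']:
   user  count  count_x4  count_x4_minus_count
0  Omar      4        16                    12
1   Ben      4        16                    12
Hence 24.

24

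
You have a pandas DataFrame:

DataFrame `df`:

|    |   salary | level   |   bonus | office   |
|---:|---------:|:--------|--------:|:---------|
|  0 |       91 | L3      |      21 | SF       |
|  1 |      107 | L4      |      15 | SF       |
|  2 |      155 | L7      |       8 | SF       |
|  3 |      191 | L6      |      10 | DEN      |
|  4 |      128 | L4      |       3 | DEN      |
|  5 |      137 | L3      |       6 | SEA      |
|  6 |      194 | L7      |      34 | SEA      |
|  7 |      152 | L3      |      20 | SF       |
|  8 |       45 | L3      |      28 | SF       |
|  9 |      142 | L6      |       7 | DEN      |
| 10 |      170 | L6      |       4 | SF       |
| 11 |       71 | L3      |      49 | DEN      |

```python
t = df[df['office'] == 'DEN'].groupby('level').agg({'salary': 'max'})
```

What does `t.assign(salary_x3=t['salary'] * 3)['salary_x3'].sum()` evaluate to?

1170

filter rows where office == 'DEN':
    salary level  bonus office
3      191    L6     10    DEN
4      128    L4      3    DEN
9      142    L6      7    DEN
11      71    L3     49    DEN
group by level, max of salary:
       salary
level        
L3         71
L4        128
L6        191
add column salary_x3 = t['salary'] * 3:
       salary  salary_x3
level                   
L3         71        213
L4        128        384
L6        191        573
sum of column 'salary_x3' → 1170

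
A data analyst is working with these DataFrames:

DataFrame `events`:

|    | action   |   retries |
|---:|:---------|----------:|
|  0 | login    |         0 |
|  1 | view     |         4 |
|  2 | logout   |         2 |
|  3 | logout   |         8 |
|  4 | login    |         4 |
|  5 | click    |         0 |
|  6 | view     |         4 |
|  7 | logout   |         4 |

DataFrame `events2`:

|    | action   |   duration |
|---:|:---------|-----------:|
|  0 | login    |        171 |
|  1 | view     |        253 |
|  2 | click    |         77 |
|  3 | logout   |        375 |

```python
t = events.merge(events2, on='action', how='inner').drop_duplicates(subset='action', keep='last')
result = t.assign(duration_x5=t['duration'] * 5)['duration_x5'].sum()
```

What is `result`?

4380

merge on 'action' (how='inner') → 8 rows:
   action  retries  duration
0   login        0       171
1    view        4       253
2  logout        2       375
3  logout        8       375
4   login        4       171
5   click        0        77
6    view        4       253
7  logout        4       375
drop duplicate action (keep=last):
   action  retries  duration
4   login        4       171
5   click        0        77
6    view        4       253
7  logout        4       375
add column duration_x5 = t['duration'] * 5:
   action  retries  duration  duration_x5
4   login        4       171          855
5   click        0        77          385
6    view        4       253         1265
7  logout        4       375         1875
So sum() = 4380.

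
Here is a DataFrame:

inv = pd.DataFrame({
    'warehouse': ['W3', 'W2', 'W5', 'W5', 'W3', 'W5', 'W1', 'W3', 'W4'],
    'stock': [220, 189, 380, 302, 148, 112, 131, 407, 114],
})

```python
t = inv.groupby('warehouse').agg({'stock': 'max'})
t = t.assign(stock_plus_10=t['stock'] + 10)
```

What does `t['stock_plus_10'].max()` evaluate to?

417

group by warehouse, max of stock:
           stock
warehouse       
W1           131
W2           189
W3           407
W4           114
W5           380
add column stock_plus_10 = t['stock'] + 10:
           stock  stock_plus_10
warehouse                      
W1           131            141
W2           189            199
W3           407            417
W4           114            124
W5           380            390
Then the max of column 'stock_plus_10': 417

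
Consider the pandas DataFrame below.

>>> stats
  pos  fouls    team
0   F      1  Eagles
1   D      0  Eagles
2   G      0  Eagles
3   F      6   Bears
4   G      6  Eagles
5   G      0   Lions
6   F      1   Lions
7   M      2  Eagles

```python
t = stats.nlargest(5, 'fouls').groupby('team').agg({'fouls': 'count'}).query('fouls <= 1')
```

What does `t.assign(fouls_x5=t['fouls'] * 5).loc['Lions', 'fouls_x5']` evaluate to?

take 5 rows with largest fouls:
  pos  fouls    team
3   F      6   Bears
4   G      6  Eagles
7   M      2  Eagles
0   F      1  Eagles
6   F      1   Lions
group by team, count of fouls:
        fouls
team         
Bears       1
Eagles      3
Lions       1
filter rows where fouls <= 1:
       fouls
team        
Bears      1
Lions      1
add column fouls_x5 = t['fouls'] * 5:
       fouls  fouls_x5
team                  
Bears      1         5
Lions      1         5
Hence 5.

5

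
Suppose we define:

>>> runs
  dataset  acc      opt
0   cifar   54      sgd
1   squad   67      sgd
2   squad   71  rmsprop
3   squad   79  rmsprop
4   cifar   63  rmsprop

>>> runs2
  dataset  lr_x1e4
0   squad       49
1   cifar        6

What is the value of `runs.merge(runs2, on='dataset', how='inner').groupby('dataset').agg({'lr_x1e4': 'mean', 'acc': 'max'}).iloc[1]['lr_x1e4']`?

merge on 'dataset' (how='inner') → 5 rows:
  dataset  acc      opt  lr_x1e4
0   cifar   54      sgd        6
1   squad   67      sgd       49
2   squad   71  rmsprop       49
3   squad   79  rmsprop       49
4   cifar   63  rmsprop        6
group by dataset: mean(lr_x1e4), max(acc):
         lr_x1e4  acc
dataset              
cifar        6.0   63
squad       49.0   79
Hence 49.0.

49.0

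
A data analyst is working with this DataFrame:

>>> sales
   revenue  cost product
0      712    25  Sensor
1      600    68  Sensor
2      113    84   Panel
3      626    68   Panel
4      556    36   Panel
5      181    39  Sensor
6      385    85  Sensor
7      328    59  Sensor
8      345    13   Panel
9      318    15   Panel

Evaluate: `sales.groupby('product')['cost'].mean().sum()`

group by product, mean of cost:
product
Panel     43.2
Sensor    55.2
Name: cost, dtype: float64
sum of the resulting series → 98.4

98.4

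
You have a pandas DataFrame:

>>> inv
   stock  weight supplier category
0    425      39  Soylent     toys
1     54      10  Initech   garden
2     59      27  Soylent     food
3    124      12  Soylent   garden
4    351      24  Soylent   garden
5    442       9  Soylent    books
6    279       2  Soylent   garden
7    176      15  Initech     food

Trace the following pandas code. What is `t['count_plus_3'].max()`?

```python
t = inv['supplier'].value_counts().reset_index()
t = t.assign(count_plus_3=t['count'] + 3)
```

9

value_counts of supplier:
supplier
Soylent    6
Initech    2
Name: count, dtype: int64
reset_index():
  supplier  count
0  Soylent      6
1  Initech      2
add column count_plus_3 = t['count'] + 3:
  supplier  count  count_plus_3
0  Soylent      6             9
1  Initech      2             5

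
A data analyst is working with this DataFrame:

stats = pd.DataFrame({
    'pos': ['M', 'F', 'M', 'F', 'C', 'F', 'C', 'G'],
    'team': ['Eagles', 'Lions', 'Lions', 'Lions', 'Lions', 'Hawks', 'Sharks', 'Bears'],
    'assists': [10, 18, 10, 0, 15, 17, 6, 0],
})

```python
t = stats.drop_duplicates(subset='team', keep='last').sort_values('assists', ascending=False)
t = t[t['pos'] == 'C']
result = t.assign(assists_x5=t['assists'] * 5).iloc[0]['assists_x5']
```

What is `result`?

drop duplicate team (keep=last):
  pos    team  assists
0   M  Eagles       10
4   C   Lions       15
5   F   Hawks       17
6   C  Sharks        6
7   G   Bears        0
sort by assists descending:
  pos    team  assists
5   F   Hawks       17
4   C   Lions       15
0   M  Eagles       10
6   C  Sharks        6
7   G   Bears        0
filter rows where pos == 'C':
  pos    team  assists
4   C   Lions       15
6   C  Sharks        6
add column assists_x5 = t['assists'] * 5:
  pos    team  assists  assists_x5
4   C   Lions       15          75
6   C  Sharks        6          30
Taking the value at position 0, column 'assists_x5' gives 75.

75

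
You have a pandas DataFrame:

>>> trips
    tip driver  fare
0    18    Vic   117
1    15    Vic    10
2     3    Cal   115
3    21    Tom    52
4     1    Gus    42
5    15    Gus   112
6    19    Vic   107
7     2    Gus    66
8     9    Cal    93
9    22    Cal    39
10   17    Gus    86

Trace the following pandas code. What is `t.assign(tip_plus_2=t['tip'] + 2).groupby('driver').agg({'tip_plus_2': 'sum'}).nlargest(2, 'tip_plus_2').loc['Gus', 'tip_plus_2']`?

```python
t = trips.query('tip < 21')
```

43

filter rows where tip < 21:
    tip driver  fare
0    18    Vic   117
1    15    Vic    10
2     3    Cal   115
4     1    Gus    42
5    15    Gus   112
6    19    Vic   107
7     2    Gus    66
8     9    Cal    93
10   17    Gus    86
add column tip_plus_2 = t['tip'] + 2:
    tip driver  fare  tip_plus_2
0    18    Vic   117          20
1    15    Vic    10          17
2     3    Cal   115           5
4     1    Gus    42           3
5    15    Gus   112          17
6    19    Vic   107          21
7     2    Gus    66           4
8     9    Cal    93          11
10   17    Gus    86          19
group by driver, sum of tip_plus_2:
        tip_plus_2
driver            
Cal             16
Gus             43
Vic             58
take 2 rows with largest tip_plus_2:
        tip_plus_2
driver            
Vic             58
Gus             43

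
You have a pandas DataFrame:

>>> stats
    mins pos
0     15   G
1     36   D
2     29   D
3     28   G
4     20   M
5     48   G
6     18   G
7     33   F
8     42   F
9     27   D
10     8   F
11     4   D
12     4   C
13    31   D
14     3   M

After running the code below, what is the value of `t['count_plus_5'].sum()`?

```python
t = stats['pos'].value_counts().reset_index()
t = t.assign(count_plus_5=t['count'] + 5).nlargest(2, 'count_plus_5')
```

value_counts of pos:
pos
D    5
G    4
F    3
M    2
C    1
Name: count, dtype: int64
reset_index():
  pos  count
0   D      5
1   G      4
2   F      3
3   M      2
4   C      1
add column count_plus_5 = t['count'] + 5:
  pos  count  count_plus_5
0   D      5            10
1   G      4             9
2   F      3             8
3   M      2             7
4   C      1             6
take 2 rows with largest count_plus_5:
  pos  count  count_plus_5
0   D      5            10
1   G      4             9

19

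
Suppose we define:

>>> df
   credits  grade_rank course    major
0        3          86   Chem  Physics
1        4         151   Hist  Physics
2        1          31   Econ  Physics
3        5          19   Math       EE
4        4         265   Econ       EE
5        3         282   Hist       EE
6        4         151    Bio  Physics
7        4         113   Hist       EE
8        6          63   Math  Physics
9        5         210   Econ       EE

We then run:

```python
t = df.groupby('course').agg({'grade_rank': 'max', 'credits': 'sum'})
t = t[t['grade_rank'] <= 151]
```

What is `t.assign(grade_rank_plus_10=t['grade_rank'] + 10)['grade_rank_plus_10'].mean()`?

110.0

group by course: max(grade_rank), sum(credits):
        grade_rank  credits
course                     
Bio            151        4
Chem            86        3
Econ           265       10
Hist           282       11
Math            63       11
filter rows where grade_rank <= 151:
        grade_rank  credits
course                     
Bio            151        4
Chem            86        3
Math            63       11
add column grade_rank_plus_10 = t['grade_rank'] + 10:
        grade_rank  credits  grade_rank_plus_10
course                                         
Bio            151        4                 161
Chem            86        3                  96
Math            63       11                  73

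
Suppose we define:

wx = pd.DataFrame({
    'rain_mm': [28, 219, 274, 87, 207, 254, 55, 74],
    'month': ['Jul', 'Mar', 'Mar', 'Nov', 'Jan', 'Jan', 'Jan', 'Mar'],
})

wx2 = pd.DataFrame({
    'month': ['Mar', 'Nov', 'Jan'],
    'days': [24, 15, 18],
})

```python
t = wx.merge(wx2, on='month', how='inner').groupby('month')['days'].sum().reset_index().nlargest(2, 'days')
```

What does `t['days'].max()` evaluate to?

merge on 'month' (how='inner') → 7 rows:
   rain_mm month  days
0      219   Mar    24
1      274   Mar    24
2       87   Nov    15
3      207   Jan    18
4      254   Jan    18
5       55   Jan    18
6       74   Mar    24
group by month, sum of days:
month
Jan    54
Mar    72
Nov    15
Name: days, dtype: int64
reset_index():
  month  days
0   Jan    54
1   Mar    72
2   Nov    15
take 2 rows with largest days:
  month  days
1   Mar    72
0   Jan    54
The max of column 'days' is 72.

72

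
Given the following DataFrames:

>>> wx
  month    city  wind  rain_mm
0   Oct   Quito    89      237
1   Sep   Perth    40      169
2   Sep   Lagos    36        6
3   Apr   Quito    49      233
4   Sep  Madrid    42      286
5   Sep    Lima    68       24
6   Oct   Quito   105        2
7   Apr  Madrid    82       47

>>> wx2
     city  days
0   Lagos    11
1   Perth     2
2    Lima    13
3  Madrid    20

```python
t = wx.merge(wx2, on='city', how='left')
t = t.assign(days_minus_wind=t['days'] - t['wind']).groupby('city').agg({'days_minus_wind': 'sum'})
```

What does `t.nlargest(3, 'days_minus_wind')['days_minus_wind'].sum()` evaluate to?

merge on 'city' (how='left') → 8 rows:
  month    city  wind  rain_mm  days
0   Oct   Quito    89      237   NaN
1   Sep   Perth    40      169   2.0
2   Sep   Lagos    36        6  11.0
3   Apr   Quito    49      233   NaN
4   Sep  Madrid    42      286  20.0
5   Sep    Lima    68       24  13.0
6   Oct   Quito   105        2   NaN
7   Apr  Madrid    82       47  20.0
add column days_minus_wind = t['days'] - t['wind']:
  month    city  wind  rain_mm  days  days_minus_wind
0   Oct   Quito    89      237   NaN              NaN
1   Sep   Perth    40      169   2.0            -38.0
2   Sep   Lagos    36        6  11.0            -25.0
3   Apr   Quito    49      233   NaN              NaN
4   Sep  Madrid    42      286  20.0            -22.0
5   Sep    Lima    68       24  13.0            -55.0
6   Oct   Quito   105        2   NaN              NaN
7   Apr  Madrid    82       47  20.0            -62.0
group by city, sum of days_minus_wind:
        days_minus_wind
city                   
Lagos             -25.0
Lima              -55.0
Madrid            -84.0
Perth             -38.0
Quito               0.0
take 3 rows with largest days_minus_wind:
       days_minus_wind
city                  
Quito              0.0
Lagos            -25.0
Perth            -38.0
Reading off the sum of column 'days_minus_wind', we get -63.0.

-63.0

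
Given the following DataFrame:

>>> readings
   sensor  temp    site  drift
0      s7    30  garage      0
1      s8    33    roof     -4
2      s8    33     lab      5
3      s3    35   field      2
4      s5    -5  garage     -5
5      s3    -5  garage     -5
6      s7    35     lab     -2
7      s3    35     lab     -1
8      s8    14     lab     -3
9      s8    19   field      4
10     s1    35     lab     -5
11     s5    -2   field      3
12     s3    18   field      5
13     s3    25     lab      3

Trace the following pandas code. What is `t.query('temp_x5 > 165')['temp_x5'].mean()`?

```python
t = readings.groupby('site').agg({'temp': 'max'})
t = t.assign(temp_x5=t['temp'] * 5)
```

175.0

group by site, max of temp:
        temp
site        
field     35
garage    30
lab       35
roof      33
add column temp_x5 = t['temp'] * 5:
        temp  temp_x5
site                 
field     35      175
garage    30      150
lab       35      175
roof      33      165
filter rows where temp_x5 > 165:
       temp  temp_x5
site                
field    35      175
lab      35      175
mean of column 'temp_x5' → 175.0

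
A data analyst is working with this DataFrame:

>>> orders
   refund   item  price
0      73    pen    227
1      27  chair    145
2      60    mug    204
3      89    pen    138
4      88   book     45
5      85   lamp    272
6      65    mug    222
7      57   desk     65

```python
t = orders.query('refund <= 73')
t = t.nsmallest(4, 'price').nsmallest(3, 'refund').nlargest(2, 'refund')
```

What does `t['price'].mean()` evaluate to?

134.5

filter rows where refund <= 73:
   refund   item  price
0      73    pen    227
1      27  chair    145
2      60    mug    204
6      65    mug    222
7      57   desk     65
take 4 rows with smallest price:
   refund   item  price
7      57   desk     65
1      27  chair    145
2      60    mug    204
6      65    mug    222
take 3 rows with smallest refund:
   refund   item  price
1      27  chair    145
7      57   desk     65
2      60    mug    204
take 2 rows with largest refund:
   refund  item  price
2      60   mug    204
7      57  desk     65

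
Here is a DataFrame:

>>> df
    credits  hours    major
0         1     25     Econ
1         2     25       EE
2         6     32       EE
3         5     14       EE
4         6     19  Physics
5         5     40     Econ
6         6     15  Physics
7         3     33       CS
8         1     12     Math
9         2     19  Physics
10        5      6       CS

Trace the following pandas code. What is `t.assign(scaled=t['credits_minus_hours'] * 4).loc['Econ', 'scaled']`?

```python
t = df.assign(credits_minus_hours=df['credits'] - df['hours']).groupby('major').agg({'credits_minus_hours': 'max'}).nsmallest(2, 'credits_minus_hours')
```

add column credits_minus_hours = df['credits'] - df['hours']:
    credits  hours    major  credits_minus_hours
0         1     25     Econ                  -24
1         2     25       EE                  -23
2         6     32       EE                  -26
3         5     14       EE                   -9
4         6     19  Physics                  -13
5         5     40     Econ                  -35
6         6     15  Physics                   -9
7         3     33       CS                  -30
8         1     12     Math                  -11
9         2     19  Physics                  -17
10        5      6       CS                   -1
group by major, max of credits_minus_hours:
         credits_minus_hours
major                       
CS                        -1
EE                        -9
Econ                     -24
Math                     -11
Physics                   -9
take 2 rows with smallest credits_minus_hours:
       credits_minus_hours
major                     
Econ                   -24
Math                   -11
add column scaled = t['credits_minus_hours'] * 4:
       credits_minus_hours  scaled
major                             
Econ                   -24     -96
Math                   -11     -44
value at row 'Econ', column 'scaled' → -96

-96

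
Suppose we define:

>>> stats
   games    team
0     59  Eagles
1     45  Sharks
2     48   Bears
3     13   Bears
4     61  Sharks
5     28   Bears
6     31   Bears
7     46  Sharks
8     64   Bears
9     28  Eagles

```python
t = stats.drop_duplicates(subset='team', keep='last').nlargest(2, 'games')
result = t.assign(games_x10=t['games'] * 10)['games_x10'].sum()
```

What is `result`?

1100

drop duplicate team (keep=last):
   games    team
7     46  Sharks
8     64   Bears
9     28  Eagles
take 2 rows with largest games:
   games    team
8     64   Bears
7     46  Sharks
add column games_x10 = t['games'] * 10:
   games    team  games_x10
8     64   Bears        640
7     46  Sharks        460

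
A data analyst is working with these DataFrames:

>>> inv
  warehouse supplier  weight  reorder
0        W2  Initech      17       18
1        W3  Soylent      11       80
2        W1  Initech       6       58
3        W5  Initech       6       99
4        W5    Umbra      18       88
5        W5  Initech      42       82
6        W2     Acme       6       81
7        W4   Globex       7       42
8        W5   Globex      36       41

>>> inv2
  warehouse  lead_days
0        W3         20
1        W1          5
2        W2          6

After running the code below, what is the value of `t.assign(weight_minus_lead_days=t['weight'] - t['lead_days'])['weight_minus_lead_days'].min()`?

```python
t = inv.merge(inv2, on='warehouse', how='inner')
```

merge on 'warehouse' (how='inner') → 4 rows:
  warehouse supplier  weight  reorder  lead_days
0        W2  Initech      17       18          6
1        W3  Soylent      11       80         20
2        W1  Initech       6       58          5
3        W2     Acme       6       81          6
add column weight_minus_lead_days = t['weight'] - t['lead_days']:
  warehouse supplier  weight  reorder  lead_days  weight_minus_lead_days
0        W2  Initech      17       18          6                      11
1        W3  Soylent      11       80         20                      -9
2        W1  Initech       6       58          5                       1
3        W2     Acme       6       81          6                       0
Reading off the min of column 'weight_minus_lead_days', we get -9.

-9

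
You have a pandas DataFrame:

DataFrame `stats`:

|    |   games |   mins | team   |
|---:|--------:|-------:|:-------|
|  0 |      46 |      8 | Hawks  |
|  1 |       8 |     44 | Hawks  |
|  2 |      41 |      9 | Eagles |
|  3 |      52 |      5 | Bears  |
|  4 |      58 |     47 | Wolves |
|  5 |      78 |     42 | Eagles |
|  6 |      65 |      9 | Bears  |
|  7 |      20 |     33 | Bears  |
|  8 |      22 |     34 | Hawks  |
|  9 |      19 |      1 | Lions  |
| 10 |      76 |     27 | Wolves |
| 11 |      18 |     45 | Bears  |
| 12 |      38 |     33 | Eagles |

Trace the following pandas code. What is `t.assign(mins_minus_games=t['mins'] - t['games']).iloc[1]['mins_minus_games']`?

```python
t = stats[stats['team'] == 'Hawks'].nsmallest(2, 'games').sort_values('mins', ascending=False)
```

filter rows where team == 'Hawks':
   games  mins   team
0     46     8  Hawks
1      8    44  Hawks
8     22    34  Hawks
take 2 rows with smallest games:
   games  mins   team
1      8    44  Hawks
8     22    34  Hawks
sort by mins descending:
   games  mins   team
1      8    44  Hawks
8     22    34  Hawks
add column mins_minus_games = t['mins'] - t['games']:
   games  mins   team  mins_minus_games
1      8    44  Hawks                36
8     22    34  Hawks                12
Then the value at position 1, column 'mins_minus_games': 12

12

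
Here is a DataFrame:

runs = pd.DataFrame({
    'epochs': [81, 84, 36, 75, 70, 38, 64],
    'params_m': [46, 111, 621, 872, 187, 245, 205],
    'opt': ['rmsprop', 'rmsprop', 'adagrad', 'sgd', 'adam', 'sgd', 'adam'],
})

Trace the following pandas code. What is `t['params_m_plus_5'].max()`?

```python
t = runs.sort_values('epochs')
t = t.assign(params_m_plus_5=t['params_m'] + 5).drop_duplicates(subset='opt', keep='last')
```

877

sort by epochs:
   epochs  params_m      opt
2      36       621  adagrad
5      38       245      sgd
6      64       205     adam
4      70       187     adam
3      75       872      sgd
0      81        46  rmsprop
1      84       111  rmsprop
add column params_m_plus_5 = t['params_m'] + 5:
   epochs  params_m      opt  params_m_plus_5
2      36       621  adagrad              626
5      38       245      sgd              250
6      64       205     adam              210
4      70       187     adam              192
3      75       872      sgd              877
0      81        46  rmsprop               51
1      84       111  rmsprop              116
drop duplicate opt (keep=last):
   epochs  params_m      opt  params_m_plus_5
2      36       621  adagrad              626
4      70       187     adam              192
3      75       872      sgd              877
1      84       111  rmsprop              116
Reading off the max of column 'params_m_plus_5', we get 877.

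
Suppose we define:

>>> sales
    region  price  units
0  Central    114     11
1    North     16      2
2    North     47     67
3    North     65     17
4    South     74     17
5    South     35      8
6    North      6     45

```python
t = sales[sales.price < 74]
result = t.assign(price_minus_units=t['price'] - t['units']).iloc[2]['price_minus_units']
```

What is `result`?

48

filter rows where price < 74:
  region  price  units
1  North     16      2
2  North     47     67
3  North     65     17
5  South     35      8
6  North      6     45
add column price_minus_units = t['price'] - t['units']:
  region  price  units  price_minus_units
1  North     16      2                 14
2  North     47     67                -20
3  North     65     17                 48
5  South     35      8                 27
6  North      6     45                -39
So iloc[2]['price_minus_units'] = 48.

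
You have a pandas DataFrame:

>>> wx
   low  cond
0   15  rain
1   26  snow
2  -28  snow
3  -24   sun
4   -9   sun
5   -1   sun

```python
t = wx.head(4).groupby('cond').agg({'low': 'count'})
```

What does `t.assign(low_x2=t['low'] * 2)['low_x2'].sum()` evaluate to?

take first 4 rows:
   low  cond
0   15  rain
1   26  snow
2  -28  snow
3  -24   sun
group by cond, count of low:
      low
cond     
rain    1
snow    2
sun     1
add column low_x2 = t['low'] * 2:
      low  low_x2
cond             
rain    1       2
snow    2       4
sun     1       2

8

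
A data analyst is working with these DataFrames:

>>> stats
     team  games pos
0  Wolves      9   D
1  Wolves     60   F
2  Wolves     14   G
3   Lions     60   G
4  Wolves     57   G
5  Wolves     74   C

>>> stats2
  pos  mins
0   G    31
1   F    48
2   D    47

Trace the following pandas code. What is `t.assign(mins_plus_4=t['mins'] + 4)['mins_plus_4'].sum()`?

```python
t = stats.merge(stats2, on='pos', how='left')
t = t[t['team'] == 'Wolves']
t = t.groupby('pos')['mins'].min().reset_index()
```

138.0

merge on 'pos' (how='left') → 6 rows:
     team  games pos  mins
0  Wolves      9   D  47.0
1  Wolves     60   F  48.0
2  Wolves     14   G  31.0
3   Lions     60   G  31.0
4  Wolves     57   G  31.0
5  Wolves     74   C   NaN
filter rows where team == 'Wolves':
     team  games pos  mins
0  Wolves      9   D  47.0
1  Wolves     60   F  48.0
2  Wolves     14   G  31.0
4  Wolves     57   G  31.0
5  Wolves     74   C   NaN
group by pos, min of mins:
pos
C     NaN
D    47.0
F    48.0
G    31.0
Name: mins, dtype: float64
reset_index():
  pos  mins
0   C   NaN
1   D  47.0
2   F  48.0
3   G  31.0
add column mins_plus_4 = t['mins'] + 4:
  pos  mins  mins_plus_4
0   C   NaN          NaN
1   D  47.0         51.0
2   F  48.0         52.0
3   G  31.0         35.0
Finally, sum of column 'mins_plus_4' = 138.0.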